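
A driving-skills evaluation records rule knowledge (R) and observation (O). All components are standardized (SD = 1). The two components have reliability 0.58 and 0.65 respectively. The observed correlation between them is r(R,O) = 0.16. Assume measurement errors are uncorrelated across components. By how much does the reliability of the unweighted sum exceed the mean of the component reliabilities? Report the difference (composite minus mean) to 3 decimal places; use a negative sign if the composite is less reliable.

Var(sum) = 2 + 0.32 = 2.32; true-score variance = 1.23 + 0.32 = 1.55; composite reliability = 0.6681.
Mean component reliability = 0.6150.
Difference = 0.6681 − 0.6150 = 0.053.

0.053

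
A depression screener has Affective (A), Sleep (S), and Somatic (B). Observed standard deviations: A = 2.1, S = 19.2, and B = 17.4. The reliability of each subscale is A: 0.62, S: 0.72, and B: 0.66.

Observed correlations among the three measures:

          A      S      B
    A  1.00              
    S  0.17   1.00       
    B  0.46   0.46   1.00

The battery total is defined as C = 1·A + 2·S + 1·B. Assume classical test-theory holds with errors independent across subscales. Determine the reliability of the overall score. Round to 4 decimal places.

0.7894

Var(C) = 2.1² + 2²·19.2² + 17.4² + 2·[2·2.1·19.2·0.17 + 2.1·17.4·0.46 + 2·19.2·17.4·0.46] = 1781.73 + 675.742 = 2457.47.
Because errors are independent across components, Cov(Tᵢ,Tⱼ) = Cov(Xᵢ,Xⱼ); the off-diagonal part of the true-score variance is the same as above.
True-score variance = [2.1²·0.62 + 2²·19.2²·0.72 + 17.4²·0.66] + 675.742 = 1264.24 + 675.742 = 1939.98.
Reliability = 1939.98 / 2457.47 = 0.7894.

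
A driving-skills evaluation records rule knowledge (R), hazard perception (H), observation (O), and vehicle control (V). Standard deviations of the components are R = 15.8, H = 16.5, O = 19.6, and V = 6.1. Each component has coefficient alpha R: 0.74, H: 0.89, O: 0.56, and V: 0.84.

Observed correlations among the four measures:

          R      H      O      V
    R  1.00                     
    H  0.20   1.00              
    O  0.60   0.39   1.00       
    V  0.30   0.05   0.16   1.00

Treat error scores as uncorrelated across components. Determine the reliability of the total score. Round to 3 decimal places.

Var(R+H+O+V) = 15.8² + 16.5² + 19.6² + 6.1² + 2·[15.8·16.5·0.20 + 15.8·19.6·0.60 + 15.8·6.1·0.30 + 16.5·19.6·0.39 + 16.5·6.1·0.05 + 19.6·6.1·0.16] = 943.26 + 834.3 = 1777.56.
Under uncorrelated errors the observed covariances equal the true-score covariances, so only the own-variance terms attenuate.
True-score variance = [15.8²·0.74 + 16.5²·0.89 + 19.6²·0.56 + 6.1²·0.84] + 834.3 = 673.422 + 834.3 = 1507.72.
Reliability = 1507.72 / 1777.56 = 0.848.

0.848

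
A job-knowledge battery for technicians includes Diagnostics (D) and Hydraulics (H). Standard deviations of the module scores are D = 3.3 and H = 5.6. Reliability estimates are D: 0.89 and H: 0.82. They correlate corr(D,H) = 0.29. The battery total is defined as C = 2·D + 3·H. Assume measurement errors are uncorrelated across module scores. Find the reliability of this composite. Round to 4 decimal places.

Var(C) = 2²·3.3² + 3²·5.6² + 2·[6·3.3·5.6·0.29] = 325.8 + 64.3104 = 390.11.
Because errors are independent across components, Cov(Tᵢ,Tⱼ) = Cov(Xᵢ,Xⱼ); the off-diagonal part of the true-score variance is the same as above.
True-score variance = [2²·3.3²·0.89 + 3²·5.6²·0.82] + 64.3104 = 270.205 + 64.3104 = 334.516.
Reliability = 334.516 / 390.11 = 0.8575.

0.8575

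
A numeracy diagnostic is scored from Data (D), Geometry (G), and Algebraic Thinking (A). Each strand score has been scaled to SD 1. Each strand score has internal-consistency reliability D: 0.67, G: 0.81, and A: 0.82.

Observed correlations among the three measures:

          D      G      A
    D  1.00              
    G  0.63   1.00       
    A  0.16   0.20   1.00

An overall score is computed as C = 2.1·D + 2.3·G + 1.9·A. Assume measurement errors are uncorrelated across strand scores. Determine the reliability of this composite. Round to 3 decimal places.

Var(C) = 2.1² + 2.3² + 1.9² + 2·[4.83·0.63 + 3.99·0.16 + 4.37·0.20] = 13.31 + 9.1106 = 22.4206.
Because errors are independent across components, Cov(Tᵢ,Tⱼ) = Cov(Xᵢ,Xⱼ); the off-diagonal part of the true-score variance is the same as above.
True-score variance = [2.1²·0.67 + 2.3²·0.81 + 1.9²·0.82] + 9.1106 = 10.1998 + 9.1106 = 19.3104.
Reliability = 19.3104 / 22.4206 = 0.861.

0.861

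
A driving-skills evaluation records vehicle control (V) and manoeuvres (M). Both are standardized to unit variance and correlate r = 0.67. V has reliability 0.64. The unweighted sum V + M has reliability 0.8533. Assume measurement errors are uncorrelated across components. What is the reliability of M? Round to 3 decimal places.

0.870

Var(V+M) = 2 + 2·0.67 = 3.340.
True-score variance = ρ_V + ρ_M + 2·0.67, so 0.8533 = (0.64 + ρ_M + 1.34) / 3.340.
ρ_M = 0.8533·3.340 − 0.64 − 1.34 = 0.870.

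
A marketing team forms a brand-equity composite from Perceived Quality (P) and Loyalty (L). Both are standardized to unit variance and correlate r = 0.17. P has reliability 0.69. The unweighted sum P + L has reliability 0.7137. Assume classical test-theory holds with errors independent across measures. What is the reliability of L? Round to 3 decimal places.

0.640

Var(P+L) = 2 + 2·0.17 = 2.340.
True-score variance = ρ_P + ρ_L + 2·0.17, so 0.7137 = (0.69 + ρ_L + 0.34) / 2.340.
ρ_L = 0.7137·2.340 − 0.69 − 0.34 = 0.640.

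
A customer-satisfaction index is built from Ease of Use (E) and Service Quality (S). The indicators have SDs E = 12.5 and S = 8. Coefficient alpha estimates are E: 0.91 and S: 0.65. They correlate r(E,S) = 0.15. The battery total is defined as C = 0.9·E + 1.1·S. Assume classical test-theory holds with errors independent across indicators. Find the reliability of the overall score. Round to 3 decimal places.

Var(C) = 0.9²·12.5² + 1.1²·8² + 2·[0.99·12.5·8·0.15] = 204.003 + 29.7 = 233.703.
With uncorrelated errors the cross-covariances are all true-score covariance, so they carry over unchanged; only the diagonal terms shrink to ρᵢσᵢ².
True-score variance = [0.9²·12.5²·0.91 + 1.1²·8²·0.65] + 29.7 = 165.508 + 29.7 = 195.208.
Reliability = 195.208 / 233.703 = 0.835.

0.835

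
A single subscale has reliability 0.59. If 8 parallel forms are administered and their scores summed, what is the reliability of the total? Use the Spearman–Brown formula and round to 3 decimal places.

ρ_k = kρ / (1 + (k−1)ρ) = 8·0.59 / (1 + 7·0.59) = 4.720 / 5.130 = 0.920.

0.920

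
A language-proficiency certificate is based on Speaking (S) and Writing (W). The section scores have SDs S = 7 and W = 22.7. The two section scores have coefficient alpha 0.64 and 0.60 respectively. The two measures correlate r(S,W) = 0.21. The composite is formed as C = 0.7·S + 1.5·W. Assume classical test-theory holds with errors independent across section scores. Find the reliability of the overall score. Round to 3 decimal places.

Var(C) = 0.7²·7² + 1.5²·22.7² + 2·[1.05·7·22.7·0.21] = 1183.41 + 70.0749 = 1253.49.
With uncorrelated errors the cross-covariances are all true-score covariance, so they carry over unchanged; only the diagonal terms shrink to ρᵢσᵢ².
True-score variance = [0.7²·7²·0.64 + 1.5²·22.7²·0.60] + 70.0749 = 711.008 + 70.0749 = 781.083.
Reliability = 781.083 / 1253.49 = 0.623.

0.623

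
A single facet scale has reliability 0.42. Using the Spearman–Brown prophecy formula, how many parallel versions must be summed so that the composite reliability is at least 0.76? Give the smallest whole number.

5

k ≥ ρ*(1−ρ₁)/(ρ₁(1−ρ*)) = 0.76·0.58 / (0.42·0.24) = 4.373.
Smallest integer k = 5.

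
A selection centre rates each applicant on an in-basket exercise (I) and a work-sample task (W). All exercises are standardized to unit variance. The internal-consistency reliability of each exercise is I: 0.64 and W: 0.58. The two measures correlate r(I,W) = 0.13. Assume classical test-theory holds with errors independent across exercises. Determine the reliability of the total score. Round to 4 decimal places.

0.6549

Var(I+W) = 2 + 2·[0.13] = 2 + 0.26 = 2.26.
Under uncorrelated errors the observed covariances equal the true-score covariances, so only the own-variance terms attenuate.
True-score variance = [0.64 + 0.58] + 0.26 = 1.22 + 0.26 = 1.48.
Reliability = 1.48 / 2.26 = 0.6549.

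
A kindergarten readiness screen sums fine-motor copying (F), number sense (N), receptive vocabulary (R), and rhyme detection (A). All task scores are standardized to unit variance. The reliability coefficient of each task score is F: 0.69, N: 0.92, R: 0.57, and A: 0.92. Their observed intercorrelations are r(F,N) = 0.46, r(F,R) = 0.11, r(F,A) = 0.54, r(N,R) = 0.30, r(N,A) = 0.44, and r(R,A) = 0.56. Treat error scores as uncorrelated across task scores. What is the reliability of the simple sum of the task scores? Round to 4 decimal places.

Var(F+N+R+A) = 4 + 2·[0.46 + 0.11 + 0.54 + 0.30 + 0.44 + 0.56] = 4 + 4.82 = 8.82.
With uncorrelated errors the cross-covariances are all true-score covariance, so they carry over unchanged; only the diagonal terms shrink to ρᵢσᵢ².
True-score variance = [0.69 + 0.92 + 0.57 + 0.92] + 4.82 = 3.1 + 4.82 = 7.92.
Reliability = 7.92 / 8.82 = 0.8980.

0.8980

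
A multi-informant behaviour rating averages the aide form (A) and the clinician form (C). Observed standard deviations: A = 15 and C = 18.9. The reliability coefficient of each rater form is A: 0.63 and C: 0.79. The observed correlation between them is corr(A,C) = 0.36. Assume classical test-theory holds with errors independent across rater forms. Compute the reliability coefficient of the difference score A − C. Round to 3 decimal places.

0.581

Var(A−C) = 15² + 18.9² − 2·15·18.9·0.36 = 582.21 − 204.12 = 378.09.
With uncorrelated errors the cross-covariances are all true-score covariance, so they carry over unchanged; only the diagonal terms shrink to ρᵢσᵢ².
True-score variance = [15²·0.63 + 18.9²·0.79] − 204.12 = 423.946 − 204.12 = 219.826.
Reliability = 219.826 / 378.09 = 0.581.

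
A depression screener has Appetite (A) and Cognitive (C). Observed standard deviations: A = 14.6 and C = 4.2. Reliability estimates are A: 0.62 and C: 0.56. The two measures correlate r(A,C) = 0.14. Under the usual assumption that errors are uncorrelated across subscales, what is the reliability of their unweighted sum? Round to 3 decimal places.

Var(A+C) = 14.6² + 4.2² + 2·[14.6·4.2·0.14] = 230.8 + 17.1696 = 247.97.
Under uncorrelated errors the observed covariances equal the true-score covariances, so only the own-variance terms attenuate.
True-score variance = [14.6²·0.62 + 4.2²·0.56] + 17.1696 = 142.038 + 17.1696 = 159.207.
Reliability = 159.207 / 247.97 = 0.642.

0.642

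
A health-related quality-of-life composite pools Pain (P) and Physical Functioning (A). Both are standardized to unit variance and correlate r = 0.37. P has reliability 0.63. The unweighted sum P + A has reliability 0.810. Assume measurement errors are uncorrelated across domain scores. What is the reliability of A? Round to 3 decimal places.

0.849

Var(P+A) = 2 + 2·0.37 = 2.740.
True-score variance = ρ_P + ρ_A + 2·0.37, so 0.810 = (0.63 + ρ_A + 0.74) / 2.740.
ρ_A = 0.810·2.740 − 0.63 − 0.74 = 0.849.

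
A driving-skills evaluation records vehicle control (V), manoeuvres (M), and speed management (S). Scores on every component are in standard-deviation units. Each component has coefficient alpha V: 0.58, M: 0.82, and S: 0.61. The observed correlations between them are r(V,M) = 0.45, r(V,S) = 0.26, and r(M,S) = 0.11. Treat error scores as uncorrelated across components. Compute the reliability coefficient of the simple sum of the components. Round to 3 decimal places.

0.787

Var(V+M+S) = 3 + 2·[0.45 + 0.26 + 0.11] = 3 + 1.64 = 4.64.
Because errors are independent across components, Cov(Tᵢ,Tⱼ) = Cov(Xᵢ,Xⱼ); the off-diagonal part of the true-score variance is the same as above.
True-score variance = [0.58 + 0.82 + 0.61] + 1.64 = 2.01 + 1.64 = 3.65.
Reliability = 3.65 / 4.64 = 0.787.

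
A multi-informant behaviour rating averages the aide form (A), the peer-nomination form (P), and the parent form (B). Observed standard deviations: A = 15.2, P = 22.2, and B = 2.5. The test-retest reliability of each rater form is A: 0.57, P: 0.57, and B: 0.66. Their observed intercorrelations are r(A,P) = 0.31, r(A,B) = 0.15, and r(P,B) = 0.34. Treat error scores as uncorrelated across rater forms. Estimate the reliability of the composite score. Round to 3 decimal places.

0.683

Var(A+P+B) = 15.2² + 22.2² + 2.5² + 2·[15.2·22.2·0.31 + 15.2·2.5·0.15 + 22.2·2.5·0.34] = 730.13 + 258.353 = 988.483.
Because errors are independent across components, Cov(Tᵢ,Tⱼ) = Cov(Xᵢ,Xⱼ); the off-diagonal part of the true-score variance is the same as above.
True-score variance = [15.2²·0.57 + 22.2²·0.57 + 2.5²·0.66] + 258.353 = 416.737 + 258.353 = 675.089.
Reliability = 675.089 / 988.483 = 0.683.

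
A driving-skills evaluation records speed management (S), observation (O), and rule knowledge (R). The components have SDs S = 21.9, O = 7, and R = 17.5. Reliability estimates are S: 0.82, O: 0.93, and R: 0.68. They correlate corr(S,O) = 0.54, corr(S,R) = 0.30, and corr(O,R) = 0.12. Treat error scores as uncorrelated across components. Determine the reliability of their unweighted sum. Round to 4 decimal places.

0.8510

Var(S+O+R) = 21.9² + 7² + 17.5² + 2·[21.9·7·0.54 + 21.9·17.5·0.30 + 7·17.5·0.12] = 834.86 + 424.914 = 1259.77.
Because errors are independent across components, Cov(Tᵢ,Tⱼ) = Cov(Xᵢ,Xⱼ); the off-diagonal part of the true-score variance is the same as above.
True-score variance = [21.9²·0.82 + 7²·0.93 + 17.5²·0.68] + 424.914 = 647.1 + 424.914 = 1072.01.
Reliability = 1072.01 / 1259.77 = 0.8510.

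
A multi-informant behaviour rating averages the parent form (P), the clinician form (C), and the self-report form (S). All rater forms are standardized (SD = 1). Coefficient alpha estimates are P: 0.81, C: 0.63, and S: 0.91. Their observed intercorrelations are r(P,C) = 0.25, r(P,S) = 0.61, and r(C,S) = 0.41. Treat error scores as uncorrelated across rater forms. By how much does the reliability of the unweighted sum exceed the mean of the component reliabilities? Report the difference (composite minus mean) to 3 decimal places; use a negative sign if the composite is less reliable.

Var(sum) = 3 + 2.54 = 5.54; true-score variance = 2.35 + 2.54 = 4.89; composite reliability = 0.8827.
Mean component reliability = 0.7833.
Difference = 0.8827 − 0.7833 = 0.099.

0.099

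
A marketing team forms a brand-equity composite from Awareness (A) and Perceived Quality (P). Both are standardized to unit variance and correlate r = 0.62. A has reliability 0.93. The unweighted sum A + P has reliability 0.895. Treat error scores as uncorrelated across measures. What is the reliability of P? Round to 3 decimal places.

Var(A+P) = 2 + 2·0.62 = 3.240.
True-score variance = ρ_A + ρ_P + 2·0.62, so 0.895 = (0.93 + ρ_P + 1.24) / 3.240.
ρ_P = 0.895·3.240 − 0.93 − 1.24 = 0.730.

0.730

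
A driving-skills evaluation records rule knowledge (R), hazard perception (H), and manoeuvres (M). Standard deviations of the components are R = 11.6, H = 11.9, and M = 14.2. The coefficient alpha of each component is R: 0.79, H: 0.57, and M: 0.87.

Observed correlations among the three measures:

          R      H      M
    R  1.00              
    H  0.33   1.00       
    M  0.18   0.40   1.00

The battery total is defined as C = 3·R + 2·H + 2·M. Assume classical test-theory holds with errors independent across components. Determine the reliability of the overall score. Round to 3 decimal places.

Var(C) = 3²·11.6² + 2²·11.9² + 2²·14.2² + 2·[6·11.6·11.9·0.33 + 6·11.6·14.2·0.18 + 4·11.9·14.2·0.40] = 2584.04 + 1443.17 = 4027.21.
Under uncorrelated errors the observed covariances equal the true-score covariances, so only the own-variance terms attenuate.
True-score variance = [3²·11.6²·0.79 + 2²·11.9²·0.57 + 2²·14.2²·0.87] + 1443.17 = 1981.3 + 1443.17 = 3424.47.
Reliability = 3424.47 / 4027.21 = 0.850.

0.850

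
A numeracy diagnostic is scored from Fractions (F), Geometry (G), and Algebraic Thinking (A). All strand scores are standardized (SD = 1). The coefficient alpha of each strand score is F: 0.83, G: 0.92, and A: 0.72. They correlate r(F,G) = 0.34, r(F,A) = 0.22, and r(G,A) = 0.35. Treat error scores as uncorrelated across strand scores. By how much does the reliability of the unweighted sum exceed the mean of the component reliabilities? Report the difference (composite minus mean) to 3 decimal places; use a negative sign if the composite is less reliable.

0.067

Var(sum) = 3 + 1.82 = 4.82; true-score variance = 2.47 + 1.82 = 4.29; composite reliability = 0.8900.
Mean component reliability = 0.8233.
Difference = 0.8900 − 0.8233 = 0.067.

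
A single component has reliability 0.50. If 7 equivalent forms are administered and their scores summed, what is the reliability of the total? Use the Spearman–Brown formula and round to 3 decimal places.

ρ_k = kρ / (1 + (k−1)ρ) = 7·0.50 / (1 + 6·0.50) = 3.500 / 4.000 = 0.875.

0.875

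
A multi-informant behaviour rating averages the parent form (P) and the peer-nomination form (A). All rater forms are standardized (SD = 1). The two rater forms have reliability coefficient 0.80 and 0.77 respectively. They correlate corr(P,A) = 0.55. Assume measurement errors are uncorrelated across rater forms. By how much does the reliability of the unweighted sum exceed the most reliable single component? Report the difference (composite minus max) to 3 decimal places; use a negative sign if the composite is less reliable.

Var(sum) = 2 + 1.1 = 3.1; true-score variance = 1.57 + 1.1 = 2.67; composite reliability = 0.8613.
Max component reliability = 0.8000.
Difference = 0.8613 − 0.8000 = 0.061.

0.061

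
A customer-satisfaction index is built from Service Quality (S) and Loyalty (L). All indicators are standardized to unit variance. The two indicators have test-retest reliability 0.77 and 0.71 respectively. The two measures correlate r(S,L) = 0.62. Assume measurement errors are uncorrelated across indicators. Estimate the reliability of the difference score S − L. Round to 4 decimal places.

Var(S−L) = 1 + 1 − 2·0.62 = 2 − 1.24 = 0.76.
Because errors are independent across components, Cov(Tᵢ,Tⱼ) = Cov(Xᵢ,Xⱼ); the off-diagonal part of the true-score variance is the same as above.
True-score variance = [0.77 + 0.71] − 1.24 = 1.48 − 1.24 = 0.24.
Reliability = 0.24 / 0.76 = 0.3158.

0.3158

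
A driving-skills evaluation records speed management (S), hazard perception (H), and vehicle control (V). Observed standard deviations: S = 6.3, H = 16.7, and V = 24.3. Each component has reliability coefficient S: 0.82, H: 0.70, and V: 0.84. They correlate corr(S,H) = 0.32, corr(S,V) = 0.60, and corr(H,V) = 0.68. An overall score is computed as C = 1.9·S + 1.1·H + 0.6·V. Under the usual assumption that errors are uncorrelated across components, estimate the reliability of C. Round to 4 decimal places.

Var(C) = 1.9²·6.3² + 1.1²·16.7² + 0.6²·24.3² + 2·[2.09·6.3·16.7·0.32 + 1.14·6.3·24.3·0.60 + 0.66·16.7·24.3·0.68] = 693.314 + 714.411 = 1407.73.
With uncorrelated errors the cross-covariances are all true-score covariance, so they carry over unchanged; only the diagonal terms shrink to ρᵢσᵢ².
True-score variance = [1.9²·6.3²·0.82 + 1.1²·16.7²·0.70 + 0.6²·24.3²·0.84] + 714.411 = 532.274 + 714.411 = 1246.69.
Reliability = 1246.69 / 1407.73 = 0.8856.

0.8856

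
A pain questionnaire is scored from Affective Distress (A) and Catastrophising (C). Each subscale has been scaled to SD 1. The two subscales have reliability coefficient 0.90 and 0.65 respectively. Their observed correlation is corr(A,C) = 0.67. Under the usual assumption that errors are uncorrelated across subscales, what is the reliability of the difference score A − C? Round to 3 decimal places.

0.318

Var(A−C) = 1 + 1 − 2·0.67 = 2 − 1.34 = 0.66.
Under uncorrelated errors the observed covariances equal the true-score covariances, so only the own-variance terms attenuate.
True-score variance = [0.90 + 0.65] − 1.34 = 1.55 − 1.34 = 0.21.
Reliability = 0.21 / 0.66 = 0.318.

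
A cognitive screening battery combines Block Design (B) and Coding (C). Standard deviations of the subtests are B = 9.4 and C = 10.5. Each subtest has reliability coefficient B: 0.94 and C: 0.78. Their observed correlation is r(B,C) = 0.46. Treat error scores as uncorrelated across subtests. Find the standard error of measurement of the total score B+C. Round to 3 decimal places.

Var(total) = 198.61 + 90.804 = 289.414.
True-score variance = 169.053 + 90.804 = 259.857, so reliability = 0.8979.
Error variance = 289.414 − 259.857 = 29.5566; SEM = √29.5566 = 5.437.

5.437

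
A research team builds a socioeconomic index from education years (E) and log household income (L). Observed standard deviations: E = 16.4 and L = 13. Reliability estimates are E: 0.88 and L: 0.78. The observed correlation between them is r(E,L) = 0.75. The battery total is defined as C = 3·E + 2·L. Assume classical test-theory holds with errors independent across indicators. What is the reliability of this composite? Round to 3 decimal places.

Var(C) = 3²·16.4² + 2²·13² + 2·[6·16.4·13·0.75] = 3096.64 + 1918.8 = 5015.44.
Because errors are independent across components, Cov(Tᵢ,Tⱼ) = Cov(Xᵢ,Xⱼ); the off-diagonal part of the true-score variance is the same as above.
True-score variance = [3²·16.4²·0.88 + 2²·13²·0.78] + 1918.8 = 2657.44 + 1918.8 = 4576.24.
Reliability = 4576.24 / 5015.44 = 0.912.

0.912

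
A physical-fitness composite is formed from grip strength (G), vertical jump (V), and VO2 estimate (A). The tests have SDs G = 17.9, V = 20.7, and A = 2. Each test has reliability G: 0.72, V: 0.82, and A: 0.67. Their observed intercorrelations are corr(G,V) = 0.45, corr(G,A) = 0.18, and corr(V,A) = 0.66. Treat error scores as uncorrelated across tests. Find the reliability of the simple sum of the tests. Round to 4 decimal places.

Var(G+V+A) = 17.9² + 20.7² + 2² + 2·[17.9·20.7·0.45 + 17.9·2·0.18 + 20.7·2·0.66] = 752.9 + 401.013 = 1153.91.
With uncorrelated errors the cross-covariances are all true-score covariance, so they carry over unchanged; only the diagonal terms shrink to ρᵢσᵢ².
True-score variance = [17.9²·0.72 + 20.7²·0.82 + 2²·0.67] + 401.013 = 584.737 + 401.013 = 985.75.
Reliability = 985.75 / 1153.91 = 0.8543.

0.8543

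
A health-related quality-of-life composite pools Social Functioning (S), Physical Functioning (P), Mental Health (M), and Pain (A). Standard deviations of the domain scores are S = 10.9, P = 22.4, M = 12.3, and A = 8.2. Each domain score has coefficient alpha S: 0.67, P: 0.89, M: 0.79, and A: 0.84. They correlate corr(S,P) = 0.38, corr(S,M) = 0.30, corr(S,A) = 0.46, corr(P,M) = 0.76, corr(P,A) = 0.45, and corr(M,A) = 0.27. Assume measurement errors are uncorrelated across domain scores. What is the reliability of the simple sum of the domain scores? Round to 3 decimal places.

0.925

Var(S+P+M+A) = 10.9² + 22.4² + 12.3² + 8.2² + 2·[10.9·22.4·0.38 + 10.9·12.3·0.30 + 10.9·8.2·0.46 + 22.4·12.3·0.76 + 22.4·8.2·0.45 + 12.3·8.2·0.27] = 839.1 + 986.8 = 1825.9.
With uncorrelated errors the cross-covariances are all true-score covariance, so they carry over unchanged; only the diagonal terms shrink to ρᵢσᵢ².
True-score variance = [10.9²·0.67 + 22.4²·0.89 + 12.3²·0.79 + 8.2²·0.84] + 986.8 = 702.17 + 986.8 = 1688.97.
Reliability = 1688.97 / 1825.9 = 0.925.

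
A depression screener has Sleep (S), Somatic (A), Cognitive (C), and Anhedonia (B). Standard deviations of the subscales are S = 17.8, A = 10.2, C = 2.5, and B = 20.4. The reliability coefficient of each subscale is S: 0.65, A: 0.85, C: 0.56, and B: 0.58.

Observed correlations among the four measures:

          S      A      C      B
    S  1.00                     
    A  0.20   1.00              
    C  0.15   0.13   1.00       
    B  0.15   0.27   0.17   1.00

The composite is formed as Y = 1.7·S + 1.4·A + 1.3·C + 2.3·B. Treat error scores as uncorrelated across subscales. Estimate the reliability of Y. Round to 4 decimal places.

0.7081

Var(Y) = 1.7²·17.8² + 1.4²·10.2² + 1.3²·2.5² + 2.3²·20.4² + 2·[2.38·17.8·10.2·0.20 + 2.21·17.8·2.5·0.15 + 3.91·17.8·20.4·0.15 + 1.82·10.2·2.5·0.13 + 3.22·10.2·20.4·0.27 + 2.99·2.5·20.4·0.17] = 3331.63 + 1054.01 = 4385.65.
Because errors are independent across components, Cov(Tᵢ,Tⱼ) = Cov(Xᵢ,Xⱼ); the off-diagonal part of the true-score variance is the same as above.
True-score variance = [1.7²·17.8²·0.65 + 1.4²·10.2²·0.85 + 1.3²·2.5²·0.56 + 2.3²·20.4²·0.58] + 1054.01 = 2051.29 + 1054.01 = 3105.3.
Reliability = 3105.3 / 4385.65 = 0.7081.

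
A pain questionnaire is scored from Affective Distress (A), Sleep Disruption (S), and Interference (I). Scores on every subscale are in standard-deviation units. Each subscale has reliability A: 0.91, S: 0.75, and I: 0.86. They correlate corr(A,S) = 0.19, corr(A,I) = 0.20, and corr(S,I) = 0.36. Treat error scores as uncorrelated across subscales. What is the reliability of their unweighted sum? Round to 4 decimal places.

0.8933

Var(A+S+I) = 3 + 2·[0.19 + 0.20 + 0.36] = 3 + 1.5 = 4.5.
With uncorrelated errors the cross-covariances are all true-score covariance, so they carry over unchanged; only the diagonal terms shrink to ρᵢσᵢ².
True-score variance = [0.91 + 0.75 + 0.86] + 1.5 = 2.52 + 1.5 = 4.02.
Reliability = 4.02 / 4.5 = 0.8933.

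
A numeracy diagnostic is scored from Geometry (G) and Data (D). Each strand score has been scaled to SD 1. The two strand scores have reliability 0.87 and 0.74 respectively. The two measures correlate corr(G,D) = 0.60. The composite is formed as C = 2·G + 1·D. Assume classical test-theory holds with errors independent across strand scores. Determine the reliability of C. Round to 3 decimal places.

0.895

Var(C) = 2² + 1 + 2·[2·0.60] = 5 + 2.4 = 7.4.
Because errors are independent across components, Cov(Tᵢ,Tⱼ) = Cov(Xᵢ,Xⱼ); the off-diagonal part of the true-score variance is the same as above.
True-score variance = [2²·0.87 + 0.74] + 2.4 = 4.22 + 2.4 = 6.62.
Reliability = 6.62 / 7.4 = 0.895.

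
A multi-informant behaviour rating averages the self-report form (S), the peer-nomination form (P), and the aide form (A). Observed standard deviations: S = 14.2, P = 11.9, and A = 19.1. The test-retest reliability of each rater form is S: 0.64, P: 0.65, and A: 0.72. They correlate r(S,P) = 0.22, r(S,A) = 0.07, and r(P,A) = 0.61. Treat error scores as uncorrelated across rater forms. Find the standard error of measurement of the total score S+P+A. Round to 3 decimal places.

Var(total) = 708.06 + 389.616 = 1097.68.
True-score variance = 483.759 + 389.616 = 873.375, so reliability = 0.7957.
Error variance = 1097.68 − 873.375 = 224.301; SEM = √224.301 = 14.977.

14.977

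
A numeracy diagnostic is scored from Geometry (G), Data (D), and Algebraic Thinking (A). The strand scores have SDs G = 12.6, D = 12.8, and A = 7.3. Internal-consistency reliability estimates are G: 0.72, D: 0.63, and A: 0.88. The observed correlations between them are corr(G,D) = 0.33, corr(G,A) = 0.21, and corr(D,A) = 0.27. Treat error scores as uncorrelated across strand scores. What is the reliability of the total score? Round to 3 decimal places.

Var(G+D+A) = 12.6² + 12.8² + 7.3² + 2·[12.6·12.8·0.33 + 12.6·7.3·0.21 + 12.8·7.3·0.27] = 375.89 + 195.534 = 571.424.
With uncorrelated errors the cross-covariances are all true-score covariance, so they carry over unchanged; only the diagonal terms shrink to ρᵢσᵢ².
True-score variance = [12.6²·0.72 + 12.8²·0.63 + 7.3²·0.88] + 195.534 = 264.422 + 195.534 = 459.956.
Reliability = 459.956 / 571.424 = 0.805.

0.805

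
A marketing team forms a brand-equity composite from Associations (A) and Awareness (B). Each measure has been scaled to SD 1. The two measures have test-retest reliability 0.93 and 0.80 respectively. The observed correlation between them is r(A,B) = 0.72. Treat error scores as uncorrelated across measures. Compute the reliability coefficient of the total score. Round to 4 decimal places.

Var(A+B) = 2 + 2·[0.72] = 2 + 1.44 = 3.44.
Under uncorrelated errors the observed covariances equal the true-score covariances, so only the own-variance terms attenuate.
True-score variance = [0.93 + 0.80] + 1.44 = 1.73 + 1.44 = 3.17.
Reliability = 3.17 / 3.44 = 0.9215.

0.9215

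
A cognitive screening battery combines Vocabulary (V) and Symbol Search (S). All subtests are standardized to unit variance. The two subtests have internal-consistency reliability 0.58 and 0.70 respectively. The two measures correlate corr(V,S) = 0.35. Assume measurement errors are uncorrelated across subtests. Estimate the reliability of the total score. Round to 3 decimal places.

Var(V+S) = 2 + 2·[0.35] = 2 + 0.7 = 2.7.
With uncorrelated errors the cross-covariances are all true-score covariance, so they carry over unchanged; only the diagonal terms shrink to ρᵢσᵢ².
True-score variance = [0.58 + 0.70] + 0.7 = 1.28 + 0.7 = 1.98.
Reliability = 1.98 / 2.7 = 0.733.

0.733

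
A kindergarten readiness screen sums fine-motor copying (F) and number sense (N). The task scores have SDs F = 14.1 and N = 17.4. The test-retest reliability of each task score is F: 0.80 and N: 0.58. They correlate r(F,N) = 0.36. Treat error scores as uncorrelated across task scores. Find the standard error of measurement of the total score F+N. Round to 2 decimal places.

12.92

Var(total) = 501.57 + 176.645 = 678.215.
True-score variance = 334.649 + 176.645 = 511.294, so reliability = 0.7539.
Error variance = 678.215 − 511.294 = 166.921; SEM = √166.921 = 12.92.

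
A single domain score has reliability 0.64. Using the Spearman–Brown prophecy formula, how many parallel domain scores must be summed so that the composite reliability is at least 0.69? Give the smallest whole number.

k ≥ ρ*(1−ρ₁)/(ρ₁(1−ρ*)) = 0.69·0.36 / (0.64·0.31) = 1.252.
Smallest integer k = 2.

2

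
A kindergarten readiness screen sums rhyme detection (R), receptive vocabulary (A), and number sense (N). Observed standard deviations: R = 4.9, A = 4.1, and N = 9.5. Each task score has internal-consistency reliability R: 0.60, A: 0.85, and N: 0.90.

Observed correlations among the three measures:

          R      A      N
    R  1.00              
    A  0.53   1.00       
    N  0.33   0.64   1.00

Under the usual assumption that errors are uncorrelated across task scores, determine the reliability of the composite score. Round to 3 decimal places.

Var(R+A+N) = 4.9² + 4.1² + 9.5² + 2·[4.9·4.1·0.53 + 4.9·9.5·0.33 + 4.1·9.5·0.64] = 131.07 + 101.874 = 232.944.
With uncorrelated errors the cross-covariances are all true-score covariance, so they carry over unchanged; only the diagonal terms shrink to ρᵢσᵢ².
True-score variance = [4.9²·0.60 + 4.1²·0.85 + 9.5²·0.90] + 101.874 = 109.92 + 101.874 = 211.794.
Reliability = 211.794 / 232.944 = 0.909.

0.909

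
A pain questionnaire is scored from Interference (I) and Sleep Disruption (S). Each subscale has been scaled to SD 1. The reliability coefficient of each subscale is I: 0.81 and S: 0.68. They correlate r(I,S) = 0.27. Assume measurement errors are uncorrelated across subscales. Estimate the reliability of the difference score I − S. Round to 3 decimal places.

0.651

Var(I−S) = 1 + 1 − 2·0.27 = 2 − 0.54 = 1.46.
With uncorrelated errors the cross-covariances are all true-score covariance, so they carry over unchanged; only the diagonal terms shrink to ρᵢσᵢ².
True-score variance = [0.81 + 0.68] − 0.54 = 1.49 − 0.54 = 0.95.
Reliability = 0.95 / 1.46 = 0.651.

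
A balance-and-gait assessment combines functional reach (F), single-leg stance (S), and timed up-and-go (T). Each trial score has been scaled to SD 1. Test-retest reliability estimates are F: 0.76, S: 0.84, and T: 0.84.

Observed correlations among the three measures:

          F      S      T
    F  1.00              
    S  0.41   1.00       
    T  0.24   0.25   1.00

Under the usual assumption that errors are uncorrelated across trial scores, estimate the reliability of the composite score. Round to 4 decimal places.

0.8833

Var(F+S+T) = 3 + 2·[0.41 + 0.24 + 0.25] = 3 + 1.8 = 4.8.
Because errors are independent across components, Cov(Tᵢ,Tⱼ) = Cov(Xᵢ,Xⱼ); the off-diagonal part of the true-score variance is the same as above.
True-score variance = [0.76 + 0.84 + 0.84] + 1.8 = 2.44 + 1.8 = 4.24.
Reliability = 4.24 / 4.8 = 0.8833.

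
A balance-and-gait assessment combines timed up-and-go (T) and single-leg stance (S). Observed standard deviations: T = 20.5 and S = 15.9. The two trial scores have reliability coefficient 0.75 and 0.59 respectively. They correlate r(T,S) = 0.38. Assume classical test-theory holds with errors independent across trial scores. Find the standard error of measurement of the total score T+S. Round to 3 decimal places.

14.447

Var(total) = 673.06 + 247.722 = 920.782.
True-score variance = 464.345 + 247.722 = 712.067, so reliability = 0.7733.
Error variance = 920.782 − 712.067 = 208.715; SEM = √208.715 = 14.447.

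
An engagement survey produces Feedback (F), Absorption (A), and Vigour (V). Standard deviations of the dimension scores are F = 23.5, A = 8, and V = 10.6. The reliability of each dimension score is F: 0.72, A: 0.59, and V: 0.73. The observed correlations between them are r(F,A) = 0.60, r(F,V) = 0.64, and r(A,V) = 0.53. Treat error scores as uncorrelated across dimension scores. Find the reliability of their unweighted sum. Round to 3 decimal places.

Var(F+A+V) = 23.5² + 8² + 10.6² + 2·[23.5·8·0.60 + 23.5·10.6·0.64 + 8·10.6·0.53] = 728.61 + 634.336 = 1362.95.
With uncorrelated errors the cross-covariances are all true-score covariance, so they carry over unchanged; only the diagonal terms shrink to ρᵢσᵢ².
True-score variance = [23.5²·0.72 + 8²·0.59 + 10.6²·0.73] + 634.336 = 517.403 + 634.336 = 1151.74.
Reliability = 1151.74 / 1362.95 = 0.845.

0.845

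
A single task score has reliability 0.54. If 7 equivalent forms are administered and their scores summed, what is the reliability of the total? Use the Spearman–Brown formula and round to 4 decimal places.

ρ_k = kρ / (1 + (k−1)ρ) = 7·0.54 / (1 + 6·0.54) = 3.780 / 4.240 = 0.8915.

0.8915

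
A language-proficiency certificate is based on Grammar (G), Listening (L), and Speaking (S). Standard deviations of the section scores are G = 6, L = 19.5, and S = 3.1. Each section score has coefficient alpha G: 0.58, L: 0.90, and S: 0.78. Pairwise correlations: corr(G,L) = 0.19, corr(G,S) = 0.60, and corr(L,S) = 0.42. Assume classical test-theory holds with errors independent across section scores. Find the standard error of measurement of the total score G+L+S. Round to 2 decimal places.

7.43

Var(total) = 425.86 + 117.558 = 543.418.
True-score variance = 370.601 + 117.558 = 488.159, so reliability = 0.8983.
Error variance = 543.418 − 488.159 = 55.2592; SEM = √55.2592 = 7.43.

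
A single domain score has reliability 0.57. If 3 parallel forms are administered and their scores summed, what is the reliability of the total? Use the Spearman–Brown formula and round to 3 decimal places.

ρ_k = kρ / (1 + (k−1)ρ) = 3·0.57 / (1 + 2·0.57) = 1.710 / 2.140 = 0.799.

0.799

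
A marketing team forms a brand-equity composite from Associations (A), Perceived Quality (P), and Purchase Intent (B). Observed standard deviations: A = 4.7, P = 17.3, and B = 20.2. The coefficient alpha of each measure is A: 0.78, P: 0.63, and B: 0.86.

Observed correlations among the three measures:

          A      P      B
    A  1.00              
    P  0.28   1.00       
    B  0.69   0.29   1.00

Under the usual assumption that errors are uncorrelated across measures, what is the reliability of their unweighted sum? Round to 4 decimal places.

0.8442

Var(A+P+B) = 4.7² + 17.3² + 20.2² + 2·[4.7·17.3·0.28 + 4.7·20.2·0.69 + 17.3·20.2·0.29] = 729.42 + 379.238 = 1108.66.
Under uncorrelated errors the observed covariances equal the true-score covariances, so only the own-variance terms attenuate.
True-score variance = [4.7²·0.78 + 17.3²·0.63 + 20.2²·0.86] + 379.238 = 556.697 + 379.238 = 935.935.
Reliability = 935.935 / 1108.66 = 0.8442.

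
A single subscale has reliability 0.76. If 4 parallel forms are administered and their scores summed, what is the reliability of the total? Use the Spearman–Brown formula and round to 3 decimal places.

ρ_k = kρ / (1 + (k−1)ρ) = 4·0.76 / (1 + 3·0.76) = 3.040 / 3.280 = 0.927.

0.927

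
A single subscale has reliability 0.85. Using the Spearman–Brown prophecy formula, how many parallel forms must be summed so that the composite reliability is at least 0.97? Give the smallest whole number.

k ≥ ρ*(1−ρ₁)/(ρ₁(1−ρ*)) = 0.97·0.15 / (0.85·0.03) = 5.706.
Smallest integer k = 6.

6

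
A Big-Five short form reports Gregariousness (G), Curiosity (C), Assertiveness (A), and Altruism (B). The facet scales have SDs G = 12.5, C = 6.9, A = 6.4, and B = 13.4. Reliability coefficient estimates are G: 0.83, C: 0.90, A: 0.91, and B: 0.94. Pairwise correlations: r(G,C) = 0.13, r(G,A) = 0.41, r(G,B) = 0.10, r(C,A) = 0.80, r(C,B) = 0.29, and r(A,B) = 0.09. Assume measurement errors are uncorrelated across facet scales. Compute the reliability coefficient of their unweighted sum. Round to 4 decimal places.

0.9332

Var(G+C+A+B) = 12.5² + 6.9² + 6.4² + 13.4² + 2·[12.5·6.9·0.13 + 12.5·6.4·0.41 + 12.5·13.4·0.10 + 6.9·6.4·0.80 + 6.9·13.4·0.29 + 6.4·13.4·0.09] = 424.38 + 261.245 = 685.625.
With uncorrelated errors the cross-covariances are all true-score covariance, so they carry over unchanged; only the diagonal terms shrink to ρᵢσᵢ².
True-score variance = [12.5²·0.83 + 6.9²·0.90 + 6.4²·0.91 + 13.4²·0.94] + 261.245 = 378.596 + 261.245 = 639.841.
Reliability = 639.841 / 685.625 = 0.9332.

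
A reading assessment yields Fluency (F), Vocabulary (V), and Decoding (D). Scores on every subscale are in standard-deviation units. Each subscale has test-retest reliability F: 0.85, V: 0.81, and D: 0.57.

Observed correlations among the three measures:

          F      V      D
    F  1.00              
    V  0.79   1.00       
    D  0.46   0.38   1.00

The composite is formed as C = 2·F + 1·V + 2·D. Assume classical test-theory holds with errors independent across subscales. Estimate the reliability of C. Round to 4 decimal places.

0.8554

Var(C) = 2² + 1 + 2² + 2·[2·0.79 + 4·0.46 + 2·0.38] = 9 + 8.36 = 17.36.
Because errors are independent across components, Cov(Tᵢ,Tⱼ) = Cov(Xᵢ,Xⱼ); the off-diagonal part of the true-score variance is the same as above.
True-score variance = [2²·0.85 + 0.81 + 2²·0.57] + 8.36 = 6.49 + 8.36 = 14.85.
Reliability = 14.85 / 17.36 = 0.8554.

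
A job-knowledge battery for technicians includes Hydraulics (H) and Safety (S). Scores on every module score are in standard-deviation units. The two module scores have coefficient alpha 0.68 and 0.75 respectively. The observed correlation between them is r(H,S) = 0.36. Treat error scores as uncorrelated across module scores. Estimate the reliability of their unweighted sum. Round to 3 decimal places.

Var(H+S) = 2 + 2·[0.36] = 2 + 0.72 = 2.72.
Under uncorrelated errors the observed covariances equal the true-score covariances, so only the own-variance terms attenuate.
True-score variance = [0.68 + 0.75] + 0.72 = 1.43 + 0.72 = 2.15.
Reliability = 2.15 / 2.72 = 0.790.

0.790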